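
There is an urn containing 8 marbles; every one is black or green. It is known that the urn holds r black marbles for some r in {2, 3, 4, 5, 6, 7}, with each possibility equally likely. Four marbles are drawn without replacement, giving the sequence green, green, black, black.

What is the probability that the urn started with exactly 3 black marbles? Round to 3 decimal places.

Compute the likelihood of the observed sequence for each case: P(data | r = 2) = (6/8)(5/7)(2/6)(1/5) = 1/28; P(data | r = 3) = (5/8)(4/7)(3/6)(2/5) = 1/14; P(data | r = 4) = (4/8)(3/7)(4/6)(3/5) = 3/35; P(data | r = 5) = (3/8)(2/7)(5/6)(4/5) = 1/14; P(data | r = 6) = (2/8)(1/7)(6/6)(5/5) = 1/28; P(data | r = 7) = (1/8)(0/7) = 0.
Multiplying each by its prior: 1/6 · 1/28 = 1/168, 1/6 · 1/14 = 1/84, 1/6 · 3/35 = 1/70, 1/6 · 1/14 = 1/84, 1/6 · 1/28 = 1/168, 1/6 · 0 = 0; with total 1/20.
Hence P(r = 3 | data) = (1/84) / (1/20) = 5/21.

0.238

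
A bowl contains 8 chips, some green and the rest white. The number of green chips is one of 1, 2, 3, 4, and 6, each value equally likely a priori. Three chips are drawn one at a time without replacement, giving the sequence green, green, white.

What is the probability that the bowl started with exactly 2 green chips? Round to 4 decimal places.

0.0800

Compute the likelihood of the observed sequence for each case: P(data | r = 1) = (1/8)(0/7) = 0; P(data | r = 2) = (2/8)(1/7)(6/6) = 1/28; P(data | r = 3) = (3/8)(2/7)(5/6) = 5/56; P(data | r = 4) = (4/8)(3/7)(4/6) = 1/7; P(data | r = 6) = (6/8)(5/7)(2/6) = 5/28.
Multiplying each by its prior: 1/5 · 0 = 0, 1/5 · 1/28 = 1/140, 1/5 · 5/56 = 1/56, 1/5 · 1/7 = 1/35, 1/5 · 5/28 = 1/28; summing to 5/56.
So P(r = 2 | data) = (1/140) / (5/56) = 2/25.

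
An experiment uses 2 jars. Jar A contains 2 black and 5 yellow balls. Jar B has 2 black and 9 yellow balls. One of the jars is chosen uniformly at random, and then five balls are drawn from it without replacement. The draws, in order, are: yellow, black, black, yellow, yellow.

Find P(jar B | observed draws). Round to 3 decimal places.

Under each hypothesis, the probability of the observed sequence is: P(data | jar A) = (5/7)(2/6)(1/5)(4/4)(3/3) = 0.047619; P(data | jar B) = (9/11)(2/10)(1/9)(8/8)(7/7) = 0.018182.
Multiplying each by its prior: 1/2 · 0.047619 = 0.02381, 1/2 · 0.018182 = 0.0090909; with total 0.0329.
By Bayes' rule, P(jar B | data) = (0.0090909) / (0.0329) = 0.27632.

0.276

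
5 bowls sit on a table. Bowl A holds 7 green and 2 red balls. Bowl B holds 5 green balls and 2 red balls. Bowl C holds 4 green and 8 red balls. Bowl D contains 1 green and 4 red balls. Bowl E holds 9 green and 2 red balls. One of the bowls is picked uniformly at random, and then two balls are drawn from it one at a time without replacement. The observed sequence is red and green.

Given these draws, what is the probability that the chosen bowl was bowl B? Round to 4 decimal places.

The likelihood of the observed sequence under each hypothesis: P(data | bowl A) = (2/9)(7/8) = 0.19444; P(data | bowl B) = (2/7)(5/6) = 0.2381; P(data | bowl C) = (8/12)(4/11) = 0.24242; P(data | bowl D) = (4/5)(1/4) = 0.2; P(data | bowl E) = (2/11)(9/10) = 0.16364.
The prior-weighted likelihoods are 1/5 · 0.19444 = 0.038889, 1/5 · 0.2381 = 0.047619, 1/5 · 0.24242 = 0.048485, 1/5 · 0.2 = 0.04, 1/5 · 0.16364 = 0.032727; these sum to 0.20772.
So P(bowl B | data) = (0.047619) / (0.20772) = 0.22925.

0.2292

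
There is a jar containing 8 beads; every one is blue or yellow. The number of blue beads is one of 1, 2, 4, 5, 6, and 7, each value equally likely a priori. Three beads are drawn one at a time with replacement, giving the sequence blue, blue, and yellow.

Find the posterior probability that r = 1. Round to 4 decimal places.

0.0241

The likelihood of the observed sequence under each hypothesis: P(data | r = 1) = (1/8)(1/8)(7/8) = 0.013672; P(data | r = 2) = (2/8)(2/8)(6/8) = 0.046875; P(data | r = 4) = (4/8)(4/8)(4/8) = 0.125; P(data | r = 5) = (5/8)(5/8)(3/8) = 0.14648; P(data | r = 6) = (6/8)(6/8)(2/8) = 0.14062; P(data | r = 7) = (7/8)(7/8)(1/8) = 0.095703.
The prior-weighted likelihoods are 1/6 · 0.013672 = 0.0022786, 1/6 · 0.046875 = 0.0078125, 1/6 · 0.125 = 0.020833, 1/6 · 0.14648 = 0.024414, 1/6 · 0.14062 = 0.023438, 1/6 · 0.095703 = 0.015951; these sum to 0.094727.
Hence P(r = 1 | data) = (0.0022786) / (0.094727) = 0.024055.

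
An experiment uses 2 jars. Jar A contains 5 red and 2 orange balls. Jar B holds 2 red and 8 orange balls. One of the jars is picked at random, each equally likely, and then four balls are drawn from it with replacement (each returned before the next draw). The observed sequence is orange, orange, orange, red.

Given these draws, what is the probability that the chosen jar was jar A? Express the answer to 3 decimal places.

For each hypothesis, P(data | H) works out to: P(data | jar A) = (2/7)(2/7)(2/7)(5/7) = 0.01666; P(data | jar B) = (8/10)(8/10)(8/10)(2/10) = 0.1024.
The prior-weighted likelihoods are 1/2 · 0.01666 = 0.0083299, 1/2 · 0.1024 = 0.0512; summing to 0.05953.
So P(jar A | data) = (0.0083299) / (0.05953) = 0.13993.

0.140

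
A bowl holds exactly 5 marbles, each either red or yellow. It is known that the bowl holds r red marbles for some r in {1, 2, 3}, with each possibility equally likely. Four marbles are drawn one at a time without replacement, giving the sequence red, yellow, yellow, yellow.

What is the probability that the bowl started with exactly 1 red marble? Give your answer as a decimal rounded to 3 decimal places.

The likelihood of the observed sequence under each hypothesis: P(data | r = 1) = (1/5)(4/4)(3/3)(2/2) = 1/5; P(data | r = 2) = (2/5)(3/4)(2/3)(1/2) = 1/10; P(data | r = 3) = (3/5)(2/4)(1/3)(0/2) = 0.
Weighting by the prior gives 1/3 · 1/5 = 1/15, 1/3 · 1/10 = 1/30, 1/3 · 0 = 0; with total 1/10.
So P(r = 1 | data) = (1/15) / (1/10) = 2/3.

0.667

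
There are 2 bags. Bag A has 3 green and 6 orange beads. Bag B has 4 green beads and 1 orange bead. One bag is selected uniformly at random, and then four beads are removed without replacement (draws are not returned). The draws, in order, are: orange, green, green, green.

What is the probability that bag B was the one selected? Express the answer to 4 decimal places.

The likelihood of the observed sequence under each hypothesis: P(data | bag A) = (6/9)(3/8)(2/7)(1/6) = 1/84; P(data | bag B) = (1/5)(4/4)(3/3)(2/2) = 1/5.
Multiplying each by its prior: 1/2 · 1/84 = 1/168, 1/2 · 1/5 = 1/10; with total 89/840.
Therefore the posterior P(bag B | data) = (1/10) / (89/840) = 84/89.

0.9438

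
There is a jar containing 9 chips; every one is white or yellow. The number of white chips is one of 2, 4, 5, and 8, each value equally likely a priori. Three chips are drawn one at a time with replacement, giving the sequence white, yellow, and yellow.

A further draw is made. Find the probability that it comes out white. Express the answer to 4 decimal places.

Under each hypothesis, the probability of the observed sequence is: P(data | r = 2) = (2/9)(7/9)(7/9) = 0.13443; P(data | r = 4) = (4/9)(5/9)(5/9) = 0.13717; P(data | r = 5) = (5/9)(4/9)(4/9) = 0.10974; P(data | r = 8) = (8/9)(1/9)(1/9) = 0.010974.
Multiplying each by its prior: 1/4 · 0.13443 = 0.033608, 1/4 · 0.13717 = 0.034294, 1/4 · 0.10974 = 0.027435, 1/4 · 0.010974 = 0.0027435; summing to 0.09808.
Normalising, the posterior is P(r = 2 | data) = 0.34266, P(r = 4 | data) = 0.34965, P(r = 5 | data) = 0.27972, P(r = 8 | data) = 0.027972.
Averaging over the posterior, P(white next | data) = (2/9)(0.34266) + (4/9)(0.34965) + (5/9)(0.27972) + (8/9)(0.027972) = 0.41181.

0.4118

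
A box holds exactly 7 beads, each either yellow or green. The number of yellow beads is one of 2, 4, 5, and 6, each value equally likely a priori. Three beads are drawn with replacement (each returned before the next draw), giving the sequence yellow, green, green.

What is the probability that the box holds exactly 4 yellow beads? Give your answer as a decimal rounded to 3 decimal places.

Compute the likelihood of the observed sequence for each case: P(data | r = 2) = (2/7)(5/7)(5/7) = 50/343; P(data | r = 4) = (4/7)(3/7)(3/7) = 36/343; P(data | r = 5) = (5/7)(2/7)(2/7) = 20/343; P(data | r = 6) = (6/7)(1/7)(1/7) = 6/343.
The prior-weighted likelihoods are 1/4 · 50/343 = 25/686, 1/4 · 36/343 = 9/343, 1/4 · 20/343 = 5/343, 1/4 · 6/343 = 3/686; these sum to 4/49.
Hence P(r = 4 | data) = (9/343) / (4/49) = 9/28.

0.321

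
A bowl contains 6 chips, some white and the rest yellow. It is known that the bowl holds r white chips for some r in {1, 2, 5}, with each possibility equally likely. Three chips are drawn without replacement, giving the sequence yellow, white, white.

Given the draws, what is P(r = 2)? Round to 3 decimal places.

0.286

The likelihood of the observed sequence under each hypothesis: P(data | r = 1) = (5/6)(1/5)(0/4) = 0; P(data | r = 2) = (4/6)(2/5)(1/4) = 1/15; P(data | r = 5) = (1/6)(5/5)(4/4) = 1/6.
Multiplying each by its prior: 1/3 · 0 = 0, 1/3 · 1/15 = 1/45, 1/3 · 1/6 = 1/18; these sum to 7/90.
Therefore the posterior P(r = 2 | data) = (1/45) / (7/90) = 2/7.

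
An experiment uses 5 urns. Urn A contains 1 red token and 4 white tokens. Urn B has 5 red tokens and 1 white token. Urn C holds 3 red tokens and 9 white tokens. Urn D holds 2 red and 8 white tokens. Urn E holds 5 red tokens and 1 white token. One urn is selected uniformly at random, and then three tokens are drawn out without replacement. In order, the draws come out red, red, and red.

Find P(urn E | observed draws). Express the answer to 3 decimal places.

0.498

The likelihood of the observed sequence under each hypothesis: P(data | urn A) = (1/5)(0/4) = 0; P(data | urn B) = (5/6)(4/5)(3/4) = 0.5; P(data | urn C) = (3/12)(2/11)(1/10) = 0.0045455; P(data | urn D) = (2/10)(1/9)(0/8) = 0; P(data | urn E) = (5/6)(4/5)(3/4) = 0.5.
Weighting by the prior gives 1/5 · 0 = 0, 1/5 · 0.5 = 0.1, 1/5 · 0.0045455 = 0.00090909, 1/5 · 0 = 0, 1/5 · 0.5 = 0.1; these sum to 0.20091.
So P(urn E | data) = (0.1) / (0.20091) = 0.49774.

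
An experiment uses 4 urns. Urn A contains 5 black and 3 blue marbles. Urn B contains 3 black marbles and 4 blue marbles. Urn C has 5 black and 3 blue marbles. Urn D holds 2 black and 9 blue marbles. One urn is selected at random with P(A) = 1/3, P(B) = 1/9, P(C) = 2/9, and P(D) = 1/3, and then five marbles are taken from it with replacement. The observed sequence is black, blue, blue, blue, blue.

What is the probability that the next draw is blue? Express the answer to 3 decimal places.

The likelihood of the observed sequence under each hypothesis: P(data | urn A) = (5/8)(3/8)(3/8)(3/8)(3/8) = 0.01236; P(data | urn B) = (3/7)(4/7)(4/7)(4/7)(4/7) = 0.045695; P(data | urn C) = (5/8)(3/8)(3/8)(3/8)(3/8) = 0.01236; P(data | urn D) = (2/11)(9/11)(9/11)(9/11)(9/11) = 0.081477.
Multiplying each by its prior: 1/3 · 0.01236 = 0.0041199, 1/9 · 0.045695 = 0.0050772, 2/9 · 0.01236 = 0.0027466, 1/3 · 0.081477 = 0.027159; with total 0.039103.
Normalising, the posterior is P(urn A | data) = 0.10536, P(urn B | data) = 0.12984, P(urn C | data) = 0.07024, P(urn D | data) = 0.69456.
The predictive probability is P(blue next | data) = (3/8)(0.10536) + (4/7)(0.12984) + (3/8)(0.07024) + (9/11)(0.69456) = 0.70832.

0.708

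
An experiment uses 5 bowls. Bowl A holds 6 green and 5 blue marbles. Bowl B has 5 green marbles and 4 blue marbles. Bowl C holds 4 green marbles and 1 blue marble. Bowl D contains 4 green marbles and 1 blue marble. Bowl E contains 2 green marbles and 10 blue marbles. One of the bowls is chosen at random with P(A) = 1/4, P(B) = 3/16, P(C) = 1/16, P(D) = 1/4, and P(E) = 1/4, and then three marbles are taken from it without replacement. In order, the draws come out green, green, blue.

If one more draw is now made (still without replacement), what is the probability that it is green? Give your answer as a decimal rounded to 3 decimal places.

0.719

Under each hypothesis, the probability of the observed sequence is: P(data | bowl A) = (6/11)(5/10)(5/9) = 5/33; P(data | bowl B) = (5/9)(4/8)(4/7) = 10/63; P(data | bowl C) = (4/5)(3/4)(1/3) = 1/5; P(data | bowl D) = (4/5)(3/4)(1/3) = 1/5; P(data | bowl E) = (2/12)(1/11)(10/10) = 1/66.
The prior-weighted likelihoods are 1/4 · 5/33 = 5/132, 3/16 · 10/63 = 5/168, 1/16 · 1/5 = 1/80, 1/4 · 1/5 = 1/20, 1/4 · 1/66 = 1/264; summing to 15/112.
Normalising, the posterior is P(bowl A | data) = 28/99, P(bowl B | data) = 2/9, P(bowl C | data) = 7/75, P(bowl D | data) = 28/75, P(bowl E | data) = 14/495.
The predictive probability is P(green next | data) = (1/2)(28/99) + (1/2)(2/9) + (1)(7/75) + (1)(28/75) + (0)(14/495) = 356/495.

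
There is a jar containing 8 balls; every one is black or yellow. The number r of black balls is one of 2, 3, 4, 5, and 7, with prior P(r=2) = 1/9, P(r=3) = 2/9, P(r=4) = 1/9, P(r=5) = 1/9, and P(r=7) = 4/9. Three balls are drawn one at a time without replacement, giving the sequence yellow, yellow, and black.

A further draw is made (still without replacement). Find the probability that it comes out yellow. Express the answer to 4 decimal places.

0.5628

For each hypothesis, P(data | H) works out to: P(data | r = 2) = (6/8)(5/7)(2/6) = 5/28; P(data | r = 3) = (5/8)(4/7)(3/6) = 5/28; P(data | r = 4) = (4/8)(3/7)(4/6) = 1/7; P(data | r = 5) = (3/8)(2/7)(5/6) = 5/56; P(data | r = 7) = (1/8)(0/7) = 0.
Multiplying each by its prior: 1/9 · 5/28 = 5/252, 2/9 · 5/28 = 5/126, 1/9 · 1/7 = 1/63, 1/9 · 5/56 = 5/504, 4/9 · 0 = 0; with total 43/504.
The posterior is then P(r = 2 | data) = 10/43, P(r = 3 | data) = 20/43, P(r = 4 | data) = 8/43, P(r = 5 | data) = 5/43, P(r = 7 | data) = 0.
Averaging over the posterior, P(yellow next | data) = (4/5)(10/43) + (3/5)(20/43) + (2/5)(8/43) + (1/5)(5/43) = 121/215.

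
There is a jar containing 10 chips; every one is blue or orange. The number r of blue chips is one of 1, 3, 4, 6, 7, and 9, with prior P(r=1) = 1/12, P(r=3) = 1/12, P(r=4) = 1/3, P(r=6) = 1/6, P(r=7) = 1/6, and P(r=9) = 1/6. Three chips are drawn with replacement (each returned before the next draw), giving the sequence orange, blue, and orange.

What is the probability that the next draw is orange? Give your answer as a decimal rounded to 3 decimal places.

Under each hypothesis, the probability of the observed sequence is: P(data | r = 1) = (9/10)(1/10)(9/10) = 0.081; P(data | r = 3) = (7/10)(3/10)(7/10) = 0.147; P(data | r = 4) = (6/10)(4/10)(6/10) = 0.144; P(data | r = 6) = (4/10)(6/10)(4/10) = 0.096; P(data | r = 7) = (3/10)(7/10)(3/10) = 0.063; P(data | r = 9) = (1/10)(9/10)(1/10) = 0.009.
Multiplying each by its prior: 1/12 · 0.081 = 0.00675, 1/12 · 0.147 = 0.01225, 1/3 · 0.144 = 0.048, 1/6 · 0.096 = 0.016, 1/6 · 0.063 = 0.0105, 1/6 · 0.009 = 0.0015; summing to 0.095.
Normalising, the posterior is P(r = 1 | data) = 0.071053, P(r = 3 | data) = 0.12895, P(r = 4 | data) = 0.50526, P(r = 6 | data) = 0.16842, P(r = 7 | data) = 0.11053, P(r = 9 | data) = 0.015789.
Averaging over the posterior, P(orange next | data) = (9/10)(0.071053) + (7/10)(0.12895) + (3/5)(0.50526) + (2/5)(0.16842) + (3/10)(0.11053) + (1/10)(0.015789) = 0.55947.

0.559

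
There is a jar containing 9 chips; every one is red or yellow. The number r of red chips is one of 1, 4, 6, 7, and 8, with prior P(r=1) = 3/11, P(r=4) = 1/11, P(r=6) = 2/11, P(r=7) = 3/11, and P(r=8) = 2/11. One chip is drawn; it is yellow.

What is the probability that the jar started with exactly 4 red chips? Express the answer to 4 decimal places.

0.1163

Compute the likelihood of this draw for each case: P(data | r = 1) = (8/9) = 8/9; P(data | r = 4) = (5/9) = 5/9; P(data | r = 6) = (3/9) = 1/3; P(data | r = 7) = (2/9) = 2/9; P(data | r = 8) = (1/9) = 1/9.
The prior-weighted likelihoods are 3/11 · 8/9 = 8/33, 1/11 · 5/9 = 5/99, 2/11 · 1/3 = 2/33, 3/11 · 2/9 = 2/33, 2/11 · 1/9 = 2/99; these sum to 43/99.
Therefore the posterior P(r = 4 | data) = (5/99) / (43/99) = 5/43.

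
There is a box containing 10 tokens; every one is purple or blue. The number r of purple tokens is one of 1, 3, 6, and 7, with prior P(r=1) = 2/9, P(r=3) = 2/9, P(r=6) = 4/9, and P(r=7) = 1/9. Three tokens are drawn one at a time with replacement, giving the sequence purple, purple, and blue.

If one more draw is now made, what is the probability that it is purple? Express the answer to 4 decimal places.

For each hypothesis, P(data | H) works out to: P(data | r = 1) = (1/10)(1/10)(9/10) = 0.009; P(data | r = 3) = (3/10)(3/10)(7/10) = 0.063; P(data | r = 6) = (6/10)(6/10)(4/10) = 0.144; P(data | r = 7) = (7/10)(7/10)(3/10) = 0.147.
Weighting by the prior gives 2/9 · 0.009 = 0.002, 2/9 · 0.063 = 0.014, 4/9 · 0.144 = 0.064, 1/9 · 0.147 = 0.016333; these sum to 0.096333.
Normalising, the posterior is P(r = 1 | data) = 0.020761, P(r = 3 | data) = 0.14533, P(r = 6 | data) = 0.66436, P(r = 7 | data) = 0.16955.
So P(purple next | data) = Σ P(purple next | H) P(H | data) = (1/10)(0.020761) + (3/10)(0.14533) + (3/5)(0.66436) + (7/10)(0.16955) = 0.56298.

0.5630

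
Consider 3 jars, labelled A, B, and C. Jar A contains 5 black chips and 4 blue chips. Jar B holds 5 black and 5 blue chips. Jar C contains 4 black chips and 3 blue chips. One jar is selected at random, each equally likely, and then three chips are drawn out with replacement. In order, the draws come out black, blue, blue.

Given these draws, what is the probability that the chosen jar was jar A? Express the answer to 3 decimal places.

Compute the likelihood of the observed sequence for each case: P(data | jar A) = (5/9)(4/9)(4/9) = 0.10974; P(data | jar B) = (5/10)(5/10)(5/10) = 0.125; P(data | jar C) = (4/7)(3/7)(3/7) = 0.10496.
Weighting by the prior gives 1/3 · 0.10974 = 0.03658, 1/3 · 0.125 = 0.041667, 1/3 · 0.10496 = 0.034985; summing to 0.11323.
Therefore the posterior P(jar A | data) = (0.03658) / (0.11323) = 0.32305.

0.323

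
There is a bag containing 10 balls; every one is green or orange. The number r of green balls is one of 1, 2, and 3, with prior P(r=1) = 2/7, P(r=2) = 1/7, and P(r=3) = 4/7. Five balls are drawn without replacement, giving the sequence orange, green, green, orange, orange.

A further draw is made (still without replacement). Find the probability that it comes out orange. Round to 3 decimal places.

Under each hypothesis, the probability of the observed sequence is: P(data | r = 1) = (9/10)(1/9)(0/8) = 0; P(data | r = 2) = (8/10)(2/9)(1/8)(7/7)(6/6) = 1/45; P(data | r = 3) = (7/10)(3/9)(2/8)(6/7)(5/6) = 1/24.
Multiplying each by its prior: 2/7 · 0 = 0, 1/7 · 1/45 = 1/315, 4/7 · 1/24 = 1/42; summing to 17/630.
The posterior is then P(r = 1 | data) = 0, P(r = 2 | data) = 2/17, P(r = 3 | data) = 15/17.
Averaging over the posterior, P(orange next | data) = (1)(2/17) + (4/5)(15/17) = 14/17.

0.824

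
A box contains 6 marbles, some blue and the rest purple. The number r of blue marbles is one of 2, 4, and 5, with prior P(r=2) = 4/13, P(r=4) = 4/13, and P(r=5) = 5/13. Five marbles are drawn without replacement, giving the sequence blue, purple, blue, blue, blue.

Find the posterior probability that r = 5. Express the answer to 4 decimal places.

0.7576

Compute the likelihood of the observed sequence for each case: P(data | r = 2) = (2/6)(4/5)(1/4)(0/3) = 0; P(data | r = 4) = (4/6)(2/5)(3/4)(2/3)(1/2) = 1/15; P(data | r = 5) = (5/6)(1/5)(4/4)(3/3)(2/2) = 1/6.
Multiplying each by its prior: 4/13 · 0 = 0, 4/13 · 1/15 = 4/195, 5/13 · 1/6 = 5/78; these sum to 11/130.
By Bayes' rule, P(r = 5 | data) = (5/78) / (11/130) = 25/33.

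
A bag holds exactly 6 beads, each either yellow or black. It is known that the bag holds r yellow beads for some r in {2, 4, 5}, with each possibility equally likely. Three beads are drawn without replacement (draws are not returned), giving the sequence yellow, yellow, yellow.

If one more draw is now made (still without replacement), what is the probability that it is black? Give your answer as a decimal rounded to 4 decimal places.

0.4286

The likelihood of the observed sequence under each hypothesis: P(data | r = 2) = (2/6)(1/5)(0/4) = 0; P(data | r = 4) = (4/6)(3/5)(2/4) = 1/5; P(data | r = 5) = (5/6)(4/5)(3/4) = 1/2.
Multiplying each by its prior: 1/3 · 0 = 0, 1/3 · 1/5 = 1/15, 1/3 · 1/2 = 1/6; these sum to 7/30.
The posterior is then P(r = 2 | data) = 0, P(r = 4 | data) = 2/7, P(r = 5 | data) = 5/7.
So P(black next | data) = Σ P(black next | H) P(H | data) = (2/3)(2/7) + (1/3)(5/7) = 3/7.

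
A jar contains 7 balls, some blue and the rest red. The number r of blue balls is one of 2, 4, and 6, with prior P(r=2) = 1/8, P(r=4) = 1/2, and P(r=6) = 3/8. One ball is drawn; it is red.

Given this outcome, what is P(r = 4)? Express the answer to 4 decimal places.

The likelihood of this draw under each hypothesis: P(data | r = 2) = (5/7) = 5/7; P(data | r = 4) = (3/7) = 3/7; P(data | r = 6) = (1/7) = 1/7.
Weighting by the prior gives 1/8 · 5/7 = 5/56, 1/2 · 3/7 = 3/14, 3/8 · 1/7 = 3/56; with total 5/14.
Therefore the posterior P(r = 4 | data) = (3/14) / (5/14) = 3/5.

0.6000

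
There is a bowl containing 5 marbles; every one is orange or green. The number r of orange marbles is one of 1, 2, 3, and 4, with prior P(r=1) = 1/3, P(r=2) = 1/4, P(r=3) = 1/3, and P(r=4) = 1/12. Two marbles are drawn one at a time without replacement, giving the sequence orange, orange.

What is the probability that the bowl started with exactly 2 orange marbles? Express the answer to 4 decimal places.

Under each hypothesis, the probability of the observed sequence is: P(data | r = 1) = (1/5)(0/4) = 0; P(data | r = 2) = (2/5)(1/4) = 1/10; P(data | r = 3) = (3/5)(2/4) = 3/10; P(data | r = 4) = (4/5)(3/4) = 3/5.
The prior-weighted likelihoods are 1/3 · 0 = 0, 1/4 · 1/10 = 1/40, 1/3 · 3/10 = 1/10, 1/12 · 3/5 = 1/20; summing to 7/40.
By Bayes' rule, P(r = 2 | data) = (1/40) / (7/40) = 1/7.

0.1429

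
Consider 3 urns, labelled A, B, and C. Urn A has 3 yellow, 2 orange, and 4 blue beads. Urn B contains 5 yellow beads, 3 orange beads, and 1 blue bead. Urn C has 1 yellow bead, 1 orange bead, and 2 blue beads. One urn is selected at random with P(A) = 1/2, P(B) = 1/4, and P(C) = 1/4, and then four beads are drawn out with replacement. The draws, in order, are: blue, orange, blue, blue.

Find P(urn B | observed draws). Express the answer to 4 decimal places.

Under each hypothesis, the probability of the observed sequence is: P(data | urn A) = (4/9)(2/9)(4/9)(4/9) = 0.019509; P(data | urn B) = (1/9)(3/9)(1/9)(1/9) = 0.00045725; P(data | urn C) = (2/4)(1/4)(2/4)(2/4) = 0.03125.
Weighting by the prior gives 1/2 · 0.019509 = 0.0097546, 1/4 · 0.00045725 = 0.00011431, 1/4 · 0.03125 = 0.0078125; summing to 0.017681.
Therefore the posterior P(urn B | data) = (0.00011431) / (0.017681) = 0.0064651.

0.0065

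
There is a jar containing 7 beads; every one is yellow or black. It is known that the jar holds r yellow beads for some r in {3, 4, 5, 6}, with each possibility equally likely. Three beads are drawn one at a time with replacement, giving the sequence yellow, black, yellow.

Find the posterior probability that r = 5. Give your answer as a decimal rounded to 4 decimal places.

0.2941

For each hypothesis, P(data | H) works out to: P(data | r = 3) = (3/7)(4/7)(3/7) = 36/343; P(data | r = 4) = (4/7)(3/7)(4/7) = 48/343; P(data | r = 5) = (5/7)(2/7)(5/7) = 50/343; P(data | r = 6) = (6/7)(1/7)(6/7) = 36/343.
Multiplying each by its prior: 1/4 · 36/343 = 9/343, 1/4 · 48/343 = 12/343, 1/4 · 50/343 = 25/686, 1/4 · 36/343 = 9/343; summing to 85/686.
Therefore the posterior P(r = 5 | data) = (25/686) / (85/686) = 5/17.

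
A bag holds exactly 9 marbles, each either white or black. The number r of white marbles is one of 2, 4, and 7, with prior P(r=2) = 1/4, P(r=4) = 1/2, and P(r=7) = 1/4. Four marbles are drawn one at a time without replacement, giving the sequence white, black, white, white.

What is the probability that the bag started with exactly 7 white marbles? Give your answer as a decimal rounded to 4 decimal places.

For each hypothesis, P(data | H) works out to: P(data | r = 2) = (2/9)(7/8)(1/7)(0/6) = 0; P(data | r = 4) = (4/9)(5/8)(3/7)(2/6) = 0.039683; P(data | r = 7) = (7/9)(2/8)(6/7)(5/6) = 0.13889.
Multiplying each by its prior: 1/4 · 0 = 0, 1/2 · 0.039683 = 0.019841, 1/4 · 0.13889 = 0.034722; these sum to 0.054563.
So P(r = 7 | data) = (0.034722) / (0.054563) = 0.63636.

0.6364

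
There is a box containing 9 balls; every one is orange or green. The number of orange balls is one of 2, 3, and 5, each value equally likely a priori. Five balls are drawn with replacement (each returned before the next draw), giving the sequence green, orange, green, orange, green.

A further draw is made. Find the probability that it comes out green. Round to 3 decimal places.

0.625

Under each hypothesis, the probability of the observed sequence is: P(data | r = 2) = (7/9)(2/9)(7/9)(2/9)(7/9) = 0.023235; P(data | r = 3) = (6/9)(3/9)(6/9)(3/9)(6/9) = 0.032922; P(data | r = 5) = (4/9)(5/9)(4/9)(5/9)(4/9) = 0.027096.
Weighting by the prior gives 1/3 · 0.023235 = 0.007745, 1/3 · 0.032922 = 0.010974, 1/3 · 0.027096 = 0.009032; with total 0.027751.
Dividing through by the total gives posterior P(r = 2 | data) = 0.27909, P(r = 3 | data) = 0.39544, P(r = 5 | data) = 0.32547.
Averaging over the posterior, P(green next | data) = (7/9)(0.27909) + (2/3)(0.39544) + (4/9)(0.32547) = 0.62535.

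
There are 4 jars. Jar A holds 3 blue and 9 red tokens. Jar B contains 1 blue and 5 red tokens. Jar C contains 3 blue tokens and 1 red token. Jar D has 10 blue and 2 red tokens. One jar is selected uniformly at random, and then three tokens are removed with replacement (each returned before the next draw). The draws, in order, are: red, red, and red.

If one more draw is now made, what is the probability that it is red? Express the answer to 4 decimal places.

0.7869

The likelihood of the observed sequence under each hypothesis: P(data | jar A) = (9/12)(9/12)(9/12) = 27/64; P(data | jar B) = (5/6)(5/6)(5/6) = 125/216; P(data | jar C) = (1/4)(1/4)(1/4) = 1/64; P(data | jar D) = (2/12)(2/12)(2/12) = 1/216.
Weighting by the prior gives 1/4 · 27/64 = 27/256, 1/4 · 125/216 = 125/864, 1/4 · 1/64 = 1/256, 1/4 · 1/216 = 1/864; summing to 49/192.
Dividing through by the total gives posterior P(jar A | data) = 0.41327, P(jar B | data) = 0.56689, P(jar C | data) = 0.015306, P(jar D | data) = 0.0045351.
So P(red next | data) = Σ P(red next | H) P(H | data) = (3/4)(0.41327) + (5/6)(0.56689) + (1/4)(0.015306) + (1/6)(0.0045351) = 0.78694.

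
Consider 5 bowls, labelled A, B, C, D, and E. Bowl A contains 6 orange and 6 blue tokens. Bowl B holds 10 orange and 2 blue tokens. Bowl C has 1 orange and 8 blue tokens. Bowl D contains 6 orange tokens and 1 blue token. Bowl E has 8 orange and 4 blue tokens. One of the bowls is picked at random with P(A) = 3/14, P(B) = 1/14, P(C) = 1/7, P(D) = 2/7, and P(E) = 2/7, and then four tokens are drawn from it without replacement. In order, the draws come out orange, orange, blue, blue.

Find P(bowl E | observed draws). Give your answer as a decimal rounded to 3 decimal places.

0.483

The likelihood of the observed sequence under each hypothesis: P(data | bowl A) = (6/12)(5/11)(6/10)(5/9) = 0.075758; P(data | bowl B) = (10/12)(9/11)(2/10)(1/9) = 0.015152; P(data | bowl C) = (1/9)(0/8) = 0; P(data | bowl D) = (6/7)(5/6)(1/5)(0/4) = 0; P(data | bowl E) = (8/12)(7/11)(4/10)(3/9) = 0.056566.
Weighting by the prior gives 3/14 · 0.075758 = 0.016234, 1/14 · 0.015152 = 0.0010823, 1/7 · 0 = 0, 2/7 · 0 = 0, 2/7 · 0.056566 = 0.016162; these sum to 0.033478.
By Bayes' rule, P(bowl E | data) = (0.016162) / (0.033478) = 0.48276.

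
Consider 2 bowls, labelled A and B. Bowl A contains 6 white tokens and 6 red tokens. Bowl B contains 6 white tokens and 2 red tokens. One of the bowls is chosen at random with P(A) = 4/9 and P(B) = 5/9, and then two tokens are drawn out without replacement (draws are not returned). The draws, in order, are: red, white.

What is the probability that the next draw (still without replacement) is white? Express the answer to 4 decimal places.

The likelihood of the observed sequence under each hypothesis: P(data | bowl A) = (6/12)(6/11) = 3/11; P(data | bowl B) = (2/8)(6/7) = 3/14.
The prior-weighted likelihoods are 4/9 · 3/11 = 4/33, 5/9 · 3/14 = 5/42; these sum to 37/154.
Dividing through by the total gives posterior P(bowl A | data) = 56/111, P(bowl B | data) = 55/111.
The predictive probability is P(white next | data) = (1/2)(56/111) + (5/6)(55/111) = 443/666.

0.6652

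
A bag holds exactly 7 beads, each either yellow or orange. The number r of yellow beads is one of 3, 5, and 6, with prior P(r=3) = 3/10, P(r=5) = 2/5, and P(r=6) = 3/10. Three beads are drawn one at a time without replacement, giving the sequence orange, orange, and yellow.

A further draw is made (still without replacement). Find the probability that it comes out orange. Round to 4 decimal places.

For each hypothesis, P(data | H) works out to: P(data | r = 3) = (4/7)(3/6)(3/5) = 6/35; P(data | r = 5) = (2/7)(1/6)(5/5) = 1/21; P(data | r = 6) = (1/7)(0/6) = 0.
The prior-weighted likelihoods are 3/10 · 6/35 = 9/175, 2/5 · 1/21 = 2/105, 3/10 · 0 = 0; summing to 37/525.
Dividing through by the total gives posterior P(r = 3 | data) = 27/37, P(r = 5 | data) = 10/37, P(r = 6 | data) = 0.
So P(orange next | data) = Σ P(orange next | H) P(H | data) = (1/2)(27/37) + (0)(10/37) = 27/74.

0.3649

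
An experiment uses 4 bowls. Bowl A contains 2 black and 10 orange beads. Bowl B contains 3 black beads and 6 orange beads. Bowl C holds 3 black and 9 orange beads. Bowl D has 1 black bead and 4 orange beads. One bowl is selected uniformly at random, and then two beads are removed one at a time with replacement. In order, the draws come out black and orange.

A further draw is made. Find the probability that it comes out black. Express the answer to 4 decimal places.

0.2485

For each hypothesis, P(data | H) works out to: P(data | bowl A) = (2/12)(10/12) = 0.13889; P(data | bowl B) = (3/9)(6/9) = 0.22222; P(data | bowl C) = (3/12)(9/12) = 0.1875; P(data | bowl D) = (1/5)(4/5) = 0.16.
Multiplying each by its prior: 1/4 · 0.13889 = 0.034722, 1/4 · 0.22222 = 0.055556, 1/4 · 0.1875 = 0.046875, 1/4 · 0.16 = 0.04; summing to 0.17715.
Normalising, the posterior is P(bowl A | data) = 0.196, P(bowl B | data) = 0.3136, P(bowl C | data) = 0.2646, P(bowl D | data) = 0.22579.
The predictive probability is P(black next | data) = (1/6)(0.196) + (1/3)(0.3136) + (1/4)(0.2646) + (1/5)(0.22579) = 0.24851.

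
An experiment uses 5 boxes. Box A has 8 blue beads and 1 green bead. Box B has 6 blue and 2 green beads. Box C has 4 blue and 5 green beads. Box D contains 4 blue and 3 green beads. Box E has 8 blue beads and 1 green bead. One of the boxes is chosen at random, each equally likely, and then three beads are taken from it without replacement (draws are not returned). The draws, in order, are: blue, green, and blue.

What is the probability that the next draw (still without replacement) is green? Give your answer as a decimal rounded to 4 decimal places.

0.2905

The likelihood of the observed sequence under each hypothesis: P(data | box A) = (8/9)(1/8)(7/7) = 0.11111; P(data | box B) = (6/8)(2/7)(5/6) = 0.17857; P(data | box C) = (4/9)(5/8)(3/7) = 0.11905; P(data | box D) = (4/7)(3/6)(3/5) = 0.17143; P(data | box E) = (8/9)(1/8)(7/7) = 0.11111.
The prior-weighted likelihoods are 1/5 · 0.11111 = 0.022222, 1/5 · 0.17857 = 0.035714, 1/5 · 0.11905 = 0.02381, 1/5 · 0.17143 = 0.034286, 1/5 · 0.11111 = 0.022222; these sum to 0.13825.
The posterior is then P(box A | data) = 0.16073, P(box B | data) = 0.25832, P(box C | data) = 0.17222, P(box D | data) = 0.24799, P(box E | data) = 0.16073.
The predictive probability is P(green next | data) = (0)(0.16073) + (1/5)(0.25832) + (2/3)(0.17222) + (1/2)(0.24799) + (0)(0.16073) = 0.29047.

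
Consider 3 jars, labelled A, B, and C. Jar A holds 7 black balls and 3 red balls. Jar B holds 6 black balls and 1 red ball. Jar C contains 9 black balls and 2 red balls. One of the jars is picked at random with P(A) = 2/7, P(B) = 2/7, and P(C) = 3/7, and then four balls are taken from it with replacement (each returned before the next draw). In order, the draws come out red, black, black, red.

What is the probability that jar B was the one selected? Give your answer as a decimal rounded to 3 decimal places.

The likelihood of the observed sequence under each hypothesis: P(data | jar A) = (3/10)(7/10)(7/10)(3/10) = 0.0441; P(data | jar B) = (1/7)(6/7)(6/7)(1/7) = 0.014994; P(data | jar C) = (2/11)(9/11)(9/11)(2/11) = 0.02213.
Weighting by the prior gives 2/7 · 0.0441 = 0.0126, 2/7 · 0.014994 = 0.0042839, 3/7 · 0.02213 = 0.0094841; with total 0.026368.
Hence P(jar B | data) = (0.0042839) / (0.026368) = 0.16247.

0.162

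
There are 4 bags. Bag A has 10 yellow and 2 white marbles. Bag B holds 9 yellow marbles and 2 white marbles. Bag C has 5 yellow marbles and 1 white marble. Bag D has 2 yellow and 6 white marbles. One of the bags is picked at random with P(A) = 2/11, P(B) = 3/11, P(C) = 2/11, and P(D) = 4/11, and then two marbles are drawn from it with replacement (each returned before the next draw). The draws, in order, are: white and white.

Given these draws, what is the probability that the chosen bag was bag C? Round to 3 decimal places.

0.023

Under each hypothesis, the probability of the observed sequence is: P(data | bag A) = (2/12)(2/12) = 0.027778; P(data | bag B) = (2/11)(2/11) = 0.033058; P(data | bag C) = (1/6)(1/6) = 0.027778; P(data | bag D) = (6/8)(6/8) = 0.5625.
Multiplying each by its prior: 2/11 · 0.027778 = 0.0050505, 3/11 · 0.033058 = 0.0090158, 2/11 · 0.027778 = 0.0050505, 4/11 · 0.5625 = 0.20455; with total 0.22366.
So P(bag C | data) = (0.0050505) / (0.22366) = 0.022581.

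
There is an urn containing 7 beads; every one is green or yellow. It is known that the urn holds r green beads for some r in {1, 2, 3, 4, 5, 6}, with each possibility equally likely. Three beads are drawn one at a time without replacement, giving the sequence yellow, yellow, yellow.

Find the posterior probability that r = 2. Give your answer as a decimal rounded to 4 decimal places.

0.2857

Under each hypothesis, the probability of the observed sequence is: P(data | r = 1) = (6/7)(5/6)(4/5) = 4/7; P(data | r = 2) = (5/7)(4/6)(3/5) = 2/7; P(data | r = 3) = (4/7)(3/6)(2/5) = 4/35; P(data | r = 4) = (3/7)(2/6)(1/5) = 1/35; P(data | r = 5) = (2/7)(1/6)(0/5) = 0; P(data | r = 6) = (1/7)(0/6) = 0.
Weighting by the prior gives 1/6 · 4/7 = 2/21, 1/6 · 2/7 = 1/21, 1/6 · 4/35 = 2/105, 1/6 · 1/35 = 1/210, 1/6 · 0 = 0, 1/6 · 0 = 0; summing to 1/6.
So P(r = 2 | data) = (1/21) / (1/6) = 2/7.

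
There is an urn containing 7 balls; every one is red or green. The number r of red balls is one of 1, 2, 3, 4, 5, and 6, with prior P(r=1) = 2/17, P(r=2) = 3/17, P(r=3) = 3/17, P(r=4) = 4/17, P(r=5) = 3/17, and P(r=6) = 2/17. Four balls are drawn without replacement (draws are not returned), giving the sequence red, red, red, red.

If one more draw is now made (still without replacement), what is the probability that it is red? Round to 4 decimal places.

0.5102

Under each hypothesis, the probability of the observed sequence is: P(data | r = 1) = (1/7)(0/6) = 0; P(data | r = 2) = (2/7)(1/6)(0/5) = 0; P(data | r = 3) = (3/7)(2/6)(1/5)(0/4) = 0; P(data | r = 4) = (4/7)(3/6)(2/5)(1/4) = 1/35; P(data | r = 5) = (5/7)(4/6)(3/5)(2/4) = 1/7; P(data | r = 6) = (6/7)(5/6)(4/5)(3/4) = 3/7.
Weighting by the prior gives 2/17 · 0 = 0, 3/17 · 0 = 0, 3/17 · 0 = 0, 4/17 · 1/35 = 4/595, 3/17 · 1/7 = 3/119, 2/17 · 3/7 = 6/119; with total 7/85.
Dividing through by the total gives posterior P(r = 1 | data) = 0, P(r = 2 | data) = 0, P(r = 3 | data) = 0, P(r = 4 | data) = 4/49, P(r = 5 | data) = 15/49, P(r = 6 | data) = 30/49.
Averaging over the posterior, P(red next | data) = (0)(4/49) + (1/3)(15/49) + (2/3)(30/49) = 25/49.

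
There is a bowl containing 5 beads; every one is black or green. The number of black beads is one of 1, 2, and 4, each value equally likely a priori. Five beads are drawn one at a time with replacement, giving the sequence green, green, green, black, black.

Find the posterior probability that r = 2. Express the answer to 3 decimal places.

The likelihood of the observed sequence under each hypothesis: P(data | r = 1) = (4/5)(4/5)(4/5)(1/5)(1/5) = 0.02048; P(data | r = 2) = (3/5)(3/5)(3/5)(2/5)(2/5) = 0.03456; P(data | r = 4) = (1/5)(1/5)(1/5)(4/5)(4/5) = 0.00512.
Multiplying each by its prior: 1/3 · 0.02048 = 0.0068267, 1/3 · 0.03456 = 0.01152, 1/3 · 0.00512 = 0.0017067; summing to 0.020053.
By Bayes' rule, P(r = 2 | data) = (0.01152) / (0.020053) = 0.57447.

0.574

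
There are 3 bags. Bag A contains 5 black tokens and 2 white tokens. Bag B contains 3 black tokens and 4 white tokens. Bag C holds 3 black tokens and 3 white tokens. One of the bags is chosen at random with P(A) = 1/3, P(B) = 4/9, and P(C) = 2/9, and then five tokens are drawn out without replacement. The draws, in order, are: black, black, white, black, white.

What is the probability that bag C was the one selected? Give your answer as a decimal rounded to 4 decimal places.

0.2800

Under each hypothesis, the probability of the observed sequence is: P(data | bag A) = (5/7)(4/6)(2/5)(3/4)(1/3) = 1/21; P(data | bag B) = (3/7)(2/6)(4/5)(1/4)(3/3) = 1/35; P(data | bag C) = (3/6)(2/5)(3/4)(1/3)(2/2) = 1/20.
Multiplying each by its prior: 1/3 · 1/21 = 1/63, 4/9 · 1/35 = 4/315, 2/9 · 1/20 = 1/90; with total 5/126.
By Bayes' rule, P(bag C | data) = (1/90) / (5/126) = 7/25.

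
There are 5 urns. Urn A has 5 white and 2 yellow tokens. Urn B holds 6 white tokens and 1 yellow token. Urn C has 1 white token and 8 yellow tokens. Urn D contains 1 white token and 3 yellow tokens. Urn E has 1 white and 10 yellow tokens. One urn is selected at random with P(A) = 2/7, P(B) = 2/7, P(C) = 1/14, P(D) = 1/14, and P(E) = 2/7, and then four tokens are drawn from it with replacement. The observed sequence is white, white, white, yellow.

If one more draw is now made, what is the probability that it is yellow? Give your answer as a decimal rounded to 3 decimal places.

For each hypothesis, P(data | H) works out to: P(data | urn A) = (5/7)(5/7)(5/7)(2/7) = 0.10412; P(data | urn B) = (6/7)(6/7)(6/7)(1/7) = 0.089963; P(data | urn C) = (1/9)(1/9)(1/9)(8/9) = 0.0012193; P(data | urn D) = (1/4)(1/4)(1/4)(3/4) = 0.011719; P(data | urn E) = (1/11)(1/11)(1/11)(10/11) = 0.00068301.
Weighting by the prior gives 2/7 · 0.10412 = 0.02975, 2/7 · 0.089963 = 0.025704, 1/14 · 0.0012193 = 8.7095e-05, 1/14 · 0.011719 = 0.00083705, 2/7 · 0.00068301 = 0.00019515; summing to 0.056572.
Normalising, the posterior is P(urn A | data) = 0.52587, P(urn B | data) = 0.45435, P(urn C | data) = 0.0015395, P(urn D | data) = 0.014796, P(urn E | data) = 0.0034495.
Averaging over the posterior, P(yellow next | data) = (2/7)(0.52587) + (1/7)(0.45435) + (8/9)(0.0015395) + (3/4)(0.014796) + (10/11)(0.0034495) = 0.23076.

0.231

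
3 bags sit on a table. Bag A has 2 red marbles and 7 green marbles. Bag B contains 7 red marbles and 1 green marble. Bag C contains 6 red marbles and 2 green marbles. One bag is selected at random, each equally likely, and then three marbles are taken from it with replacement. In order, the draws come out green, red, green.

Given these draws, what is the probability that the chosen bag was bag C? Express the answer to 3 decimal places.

Compute the likelihood of the observed sequence for each case: P(data | bag A) = (7/9)(2/9)(7/9) = 0.13443; P(data | bag B) = (1/8)(7/8)(1/8) = 0.013672; P(data | bag C) = (2/8)(6/8)(2/8) = 0.046875.
The prior-weighted likelihoods are 1/3 · 0.13443 = 0.04481, 1/3 · 0.013672 = 0.0045573, 1/3 · 0.046875 = 0.015625; summing to 0.064993.
Therefore the posterior P(bag C | data) = (0.015625) / (0.064993) = 0.24041.

0.240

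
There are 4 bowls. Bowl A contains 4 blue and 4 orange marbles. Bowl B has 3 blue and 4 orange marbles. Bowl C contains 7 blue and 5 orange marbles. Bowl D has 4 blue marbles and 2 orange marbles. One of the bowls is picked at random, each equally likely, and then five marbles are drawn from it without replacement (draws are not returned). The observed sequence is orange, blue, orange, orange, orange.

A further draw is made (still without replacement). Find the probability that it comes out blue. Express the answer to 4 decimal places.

For each hypothesis, P(data | H) works out to: P(data | bowl A) = (4/8)(4/7)(3/6)(2/5)(1/4) = 0.014286; P(data | bowl B) = (4/7)(3/6)(3/5)(2/4)(1/3) = 0.028571; P(data | bowl C) = (5/12)(7/11)(4/10)(3/9)(2/8) = 0.0088384; P(data | bowl D) = (2/6)(4/5)(1/4)(0/3) = 0.
The prior-weighted likelihoods are 1/4 · 0.014286 = 0.0035714, 1/4 · 0.028571 = 0.0071429, 1/4 · 0.0088384 = 0.0022096, 1/4 · 0 = 0; with total 0.012924.
Dividing through by the total gives posterior P(bowl A | data) = 0.27634, P(bowl B | data) = 0.55269, P(bowl C | data) = 0.17097, P(bowl D | data) = 0.
So P(blue next | data) = Σ P(blue next | H) P(H | data) = (1)(0.27634) + (1)(0.55269) + (6/7)(0.17097) = 0.97558.

0.9756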